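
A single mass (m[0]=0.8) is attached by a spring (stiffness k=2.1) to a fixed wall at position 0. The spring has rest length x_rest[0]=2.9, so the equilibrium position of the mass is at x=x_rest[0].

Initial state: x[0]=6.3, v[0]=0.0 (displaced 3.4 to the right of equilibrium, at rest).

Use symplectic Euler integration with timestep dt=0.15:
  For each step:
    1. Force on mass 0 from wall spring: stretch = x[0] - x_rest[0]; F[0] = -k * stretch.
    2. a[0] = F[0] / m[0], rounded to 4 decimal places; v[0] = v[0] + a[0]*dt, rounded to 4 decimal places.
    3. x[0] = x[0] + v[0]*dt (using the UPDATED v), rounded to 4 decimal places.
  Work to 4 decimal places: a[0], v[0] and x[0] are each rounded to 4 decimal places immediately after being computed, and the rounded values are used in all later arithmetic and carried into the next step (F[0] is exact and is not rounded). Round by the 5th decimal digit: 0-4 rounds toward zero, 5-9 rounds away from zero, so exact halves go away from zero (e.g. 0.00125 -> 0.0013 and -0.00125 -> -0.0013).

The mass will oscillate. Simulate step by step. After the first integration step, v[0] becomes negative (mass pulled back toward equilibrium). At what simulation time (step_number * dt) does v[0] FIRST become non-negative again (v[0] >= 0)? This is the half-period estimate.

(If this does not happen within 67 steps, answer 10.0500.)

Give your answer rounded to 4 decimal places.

Step 0: x=[6.3000] v=[0.0000]
Step 1: x=[6.0992] v=[-1.3388]
Step 2: x=[5.7094] v=[-2.5985]
Step 3: x=[5.1537] v=[-3.7047]
Step 4: x=[4.4649] v=[-4.5921]
Step 5: x=[3.6837] v=[-5.2083]
Step 6: x=[2.8562] v=[-5.5169]
Step 7: x=[2.0312] v=[-5.4997]
Step 8: x=[1.2576] v=[-5.1576]
Step 9: x=[0.5810] v=[-4.5109]
Step 10: x=[0.0413] v=[-3.5978]
Step 11: x=[-0.3295] v=[-2.4722]
Step 12: x=[-0.5096] v=[-1.2006]
Step 13: x=[-0.4883] v=[0.1419]
First v>=0 after going negative at step 13, time=1.9500

Answer: 1.9500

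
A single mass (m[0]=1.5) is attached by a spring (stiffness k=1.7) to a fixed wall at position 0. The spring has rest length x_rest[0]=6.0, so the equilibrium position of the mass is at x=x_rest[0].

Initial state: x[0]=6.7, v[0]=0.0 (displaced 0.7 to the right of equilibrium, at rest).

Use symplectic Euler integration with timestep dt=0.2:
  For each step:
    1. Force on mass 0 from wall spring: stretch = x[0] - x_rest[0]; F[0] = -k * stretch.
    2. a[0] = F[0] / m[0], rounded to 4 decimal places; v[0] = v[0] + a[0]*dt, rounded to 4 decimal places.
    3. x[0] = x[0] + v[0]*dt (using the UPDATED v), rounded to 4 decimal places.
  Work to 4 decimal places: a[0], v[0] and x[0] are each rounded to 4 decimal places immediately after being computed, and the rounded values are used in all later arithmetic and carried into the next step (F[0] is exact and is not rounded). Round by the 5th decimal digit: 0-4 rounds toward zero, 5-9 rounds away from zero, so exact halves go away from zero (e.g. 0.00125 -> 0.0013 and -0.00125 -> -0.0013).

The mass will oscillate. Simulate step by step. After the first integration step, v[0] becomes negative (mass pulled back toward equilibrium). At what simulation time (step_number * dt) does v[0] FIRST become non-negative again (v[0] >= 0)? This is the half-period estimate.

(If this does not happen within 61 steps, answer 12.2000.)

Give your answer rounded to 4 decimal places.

Step 0: x=[6.7000] v=[0.0000]
Step 1: x=[6.6683] v=[-0.1587]
Step 2: x=[6.6063] v=[-0.3102]
Step 3: x=[6.5168] v=[-0.4476]
Step 4: x=[6.4039] v=[-0.5647]
Step 5: x=[6.2726] v=[-0.6563]
Step 6: x=[6.1290] v=[-0.7181]
Step 7: x=[5.9795] v=[-0.7473]
Step 8: x=[5.8310] v=[-0.7427]
Step 9: x=[5.6901] v=[-0.7044]
Step 10: x=[5.5633] v=[-0.6342]
Step 11: x=[5.4563] v=[-0.5352]
Step 12: x=[5.3739] v=[-0.4120]
Step 13: x=[5.3199] v=[-0.2701]
Step 14: x=[5.2967] v=[-0.1159]
Step 15: x=[5.3054] v=[0.0435]
First v>=0 after going negative at step 15, time=3.0000

Answer: 3.0000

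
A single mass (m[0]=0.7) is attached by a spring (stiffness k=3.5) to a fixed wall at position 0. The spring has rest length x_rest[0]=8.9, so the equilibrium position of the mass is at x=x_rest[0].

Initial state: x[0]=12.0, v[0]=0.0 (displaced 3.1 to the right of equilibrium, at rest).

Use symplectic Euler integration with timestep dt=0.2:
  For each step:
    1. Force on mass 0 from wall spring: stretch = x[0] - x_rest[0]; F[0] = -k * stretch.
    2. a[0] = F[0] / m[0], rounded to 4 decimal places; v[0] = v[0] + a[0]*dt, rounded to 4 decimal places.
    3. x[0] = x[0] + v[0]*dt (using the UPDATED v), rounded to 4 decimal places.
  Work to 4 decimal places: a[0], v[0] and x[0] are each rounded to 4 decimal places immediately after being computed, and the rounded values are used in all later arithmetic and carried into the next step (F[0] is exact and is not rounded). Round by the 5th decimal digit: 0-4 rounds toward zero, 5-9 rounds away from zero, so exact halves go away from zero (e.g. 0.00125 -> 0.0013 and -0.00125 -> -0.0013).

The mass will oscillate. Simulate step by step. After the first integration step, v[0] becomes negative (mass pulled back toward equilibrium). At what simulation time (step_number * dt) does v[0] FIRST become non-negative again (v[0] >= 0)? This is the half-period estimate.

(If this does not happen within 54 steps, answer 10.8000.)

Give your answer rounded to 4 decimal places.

Step 0: x=[12.0000] v=[0.0000]
Step 1: x=[11.3800] v=[-3.1000]
Step 2: x=[10.2640] v=[-5.5800]
Step 3: x=[8.8752] v=[-6.9440]
Step 4: x=[7.4914] v=[-6.9192]
Step 5: x=[6.3893] v=[-5.5106]
Step 6: x=[5.7893] v=[-2.9999]
Step 7: x=[5.8115] v=[0.1108]
First v>=0 after going negative at step 7, time=1.4000

Answer: 1.4000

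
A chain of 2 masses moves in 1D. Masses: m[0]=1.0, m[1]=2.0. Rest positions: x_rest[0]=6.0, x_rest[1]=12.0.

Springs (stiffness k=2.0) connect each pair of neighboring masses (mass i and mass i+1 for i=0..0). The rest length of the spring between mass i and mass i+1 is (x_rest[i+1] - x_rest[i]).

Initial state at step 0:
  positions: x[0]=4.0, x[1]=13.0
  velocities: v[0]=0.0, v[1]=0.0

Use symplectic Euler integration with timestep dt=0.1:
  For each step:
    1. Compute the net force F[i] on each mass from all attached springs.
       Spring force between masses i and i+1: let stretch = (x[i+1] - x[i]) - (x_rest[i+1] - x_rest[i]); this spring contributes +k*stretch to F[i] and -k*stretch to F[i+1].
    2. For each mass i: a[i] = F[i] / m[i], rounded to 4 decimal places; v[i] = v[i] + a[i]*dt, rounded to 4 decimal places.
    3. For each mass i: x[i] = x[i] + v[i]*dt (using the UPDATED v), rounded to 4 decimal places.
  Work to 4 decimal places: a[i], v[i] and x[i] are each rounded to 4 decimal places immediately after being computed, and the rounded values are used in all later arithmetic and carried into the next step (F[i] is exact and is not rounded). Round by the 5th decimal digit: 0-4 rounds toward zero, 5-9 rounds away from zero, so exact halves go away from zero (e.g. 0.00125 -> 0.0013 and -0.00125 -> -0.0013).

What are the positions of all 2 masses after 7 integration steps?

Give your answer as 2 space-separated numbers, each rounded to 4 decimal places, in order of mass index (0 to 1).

Answer: 5.4643 12.2678

Derivation:
Step 0: x=[4.0000 13.0000] v=[0.0000 0.0000]
Step 1: x=[4.0600 12.9700] v=[0.6000 -0.3000]
Step 2: x=[4.1782 12.9109] v=[1.1820 -0.5910]
Step 3: x=[4.3511 12.8245] v=[1.7285 -0.8643]
Step 4: x=[4.5734 12.7133] v=[2.2232 -1.1116]
Step 5: x=[4.8385 12.5807] v=[2.6512 -1.3256]
Step 6: x=[5.1385 12.4307] v=[2.9996 -1.4998]
Step 7: x=[5.4643 12.2678] v=[3.2580 -1.6290]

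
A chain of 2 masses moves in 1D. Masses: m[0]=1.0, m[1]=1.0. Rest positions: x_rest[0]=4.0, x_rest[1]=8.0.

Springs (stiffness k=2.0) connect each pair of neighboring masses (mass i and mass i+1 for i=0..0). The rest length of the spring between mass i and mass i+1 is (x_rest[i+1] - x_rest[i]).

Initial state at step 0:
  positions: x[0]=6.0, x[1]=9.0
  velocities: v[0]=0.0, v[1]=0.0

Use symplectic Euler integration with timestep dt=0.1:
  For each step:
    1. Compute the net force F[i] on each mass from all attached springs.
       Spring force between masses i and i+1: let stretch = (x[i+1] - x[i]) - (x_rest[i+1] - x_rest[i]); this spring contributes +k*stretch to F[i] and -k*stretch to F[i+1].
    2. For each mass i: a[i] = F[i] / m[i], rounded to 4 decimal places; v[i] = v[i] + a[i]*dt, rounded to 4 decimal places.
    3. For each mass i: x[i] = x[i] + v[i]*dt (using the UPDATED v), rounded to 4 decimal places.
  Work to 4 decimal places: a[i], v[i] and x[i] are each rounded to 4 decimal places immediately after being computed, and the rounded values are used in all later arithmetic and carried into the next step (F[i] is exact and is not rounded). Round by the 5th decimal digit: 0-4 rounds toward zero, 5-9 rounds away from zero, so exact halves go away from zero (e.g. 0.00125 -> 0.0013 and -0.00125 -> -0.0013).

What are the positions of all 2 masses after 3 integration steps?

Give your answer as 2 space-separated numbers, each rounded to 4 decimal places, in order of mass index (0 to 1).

Answer: 5.8840 9.1160

Derivation:
Step 0: x=[6.0000 9.0000] v=[0.0000 0.0000]
Step 1: x=[5.9800 9.0200] v=[-0.2000 0.2000]
Step 2: x=[5.9408 9.0592] v=[-0.3920 0.3920]
Step 3: x=[5.8840 9.1160] v=[-0.5683 0.5683]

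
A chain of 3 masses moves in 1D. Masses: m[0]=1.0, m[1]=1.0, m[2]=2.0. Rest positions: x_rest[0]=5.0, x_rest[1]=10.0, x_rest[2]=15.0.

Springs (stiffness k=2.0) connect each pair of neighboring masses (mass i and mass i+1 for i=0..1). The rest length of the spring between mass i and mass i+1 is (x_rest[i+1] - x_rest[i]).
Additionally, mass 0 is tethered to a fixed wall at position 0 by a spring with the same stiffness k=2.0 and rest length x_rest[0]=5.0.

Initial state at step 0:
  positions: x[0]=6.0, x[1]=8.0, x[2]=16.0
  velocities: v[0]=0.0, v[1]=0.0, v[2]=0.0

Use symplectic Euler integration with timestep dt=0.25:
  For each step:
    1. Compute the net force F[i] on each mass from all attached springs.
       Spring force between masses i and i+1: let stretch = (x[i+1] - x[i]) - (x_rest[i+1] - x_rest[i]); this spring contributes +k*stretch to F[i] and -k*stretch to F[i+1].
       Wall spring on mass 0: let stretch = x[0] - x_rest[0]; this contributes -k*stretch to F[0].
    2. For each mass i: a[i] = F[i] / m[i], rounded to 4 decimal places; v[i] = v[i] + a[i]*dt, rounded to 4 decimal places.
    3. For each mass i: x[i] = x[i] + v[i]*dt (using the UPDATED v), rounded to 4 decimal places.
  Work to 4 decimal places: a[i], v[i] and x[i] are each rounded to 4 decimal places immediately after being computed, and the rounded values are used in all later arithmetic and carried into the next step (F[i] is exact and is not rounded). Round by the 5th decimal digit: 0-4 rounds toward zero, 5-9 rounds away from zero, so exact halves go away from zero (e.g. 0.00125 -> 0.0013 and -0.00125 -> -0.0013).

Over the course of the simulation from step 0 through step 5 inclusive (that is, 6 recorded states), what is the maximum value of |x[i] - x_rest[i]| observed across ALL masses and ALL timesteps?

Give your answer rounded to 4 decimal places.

Answer: 2.2247

Derivation:
Step 0: x=[6.0000 8.0000 16.0000] v=[0.0000 0.0000 0.0000]
Step 1: x=[5.5000 8.7500 15.8125] v=[-2.0000 3.0000 -0.7500]
Step 2: x=[4.7188 9.9766 15.4961] v=[-3.1250 4.9063 -1.2656]
Step 3: x=[4.0049 11.2359 15.1472] v=[-2.8555 5.0372 -1.3955]
Step 4: x=[3.6943 12.0803 14.8664] v=[-1.2425 3.3774 -1.1233]
Step 5: x=[3.9702 12.2247 14.7240] v=[1.1034 0.5775 -0.5698]
Max displacement = 2.2247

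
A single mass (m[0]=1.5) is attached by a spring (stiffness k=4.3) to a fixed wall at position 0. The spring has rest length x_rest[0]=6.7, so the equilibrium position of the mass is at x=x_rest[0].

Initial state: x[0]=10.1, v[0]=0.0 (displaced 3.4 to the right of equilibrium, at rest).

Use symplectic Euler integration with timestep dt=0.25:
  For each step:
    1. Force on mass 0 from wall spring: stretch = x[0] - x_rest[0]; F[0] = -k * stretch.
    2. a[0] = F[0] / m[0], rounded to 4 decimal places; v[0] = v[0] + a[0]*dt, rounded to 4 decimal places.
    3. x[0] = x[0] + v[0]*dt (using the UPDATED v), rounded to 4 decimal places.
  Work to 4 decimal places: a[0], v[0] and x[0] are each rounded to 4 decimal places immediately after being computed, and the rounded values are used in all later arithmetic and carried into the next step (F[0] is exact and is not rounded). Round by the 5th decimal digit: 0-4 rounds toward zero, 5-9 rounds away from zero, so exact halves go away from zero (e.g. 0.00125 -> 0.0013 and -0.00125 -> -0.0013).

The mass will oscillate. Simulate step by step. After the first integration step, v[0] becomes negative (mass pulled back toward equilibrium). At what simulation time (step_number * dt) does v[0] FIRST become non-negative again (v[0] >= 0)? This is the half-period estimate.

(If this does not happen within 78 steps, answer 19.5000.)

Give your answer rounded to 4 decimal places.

Answer: 2.0000

Derivation:
Step 0: x=[10.1000] v=[0.0000]
Step 1: x=[9.4908] v=[-2.4367]
Step 2: x=[8.3816] v=[-4.4368]
Step 3: x=[6.9711] v=[-5.6420]
Step 4: x=[5.5120] v=[-5.8363]
Step 5: x=[4.2658] v=[-4.9849]
Step 6: x=[3.4557] v=[-3.2404]
Step 7: x=[3.2269] v=[-0.9153]
Step 8: x=[3.6204] v=[1.5738]
First v>=0 after going negative at step 8, time=2.0000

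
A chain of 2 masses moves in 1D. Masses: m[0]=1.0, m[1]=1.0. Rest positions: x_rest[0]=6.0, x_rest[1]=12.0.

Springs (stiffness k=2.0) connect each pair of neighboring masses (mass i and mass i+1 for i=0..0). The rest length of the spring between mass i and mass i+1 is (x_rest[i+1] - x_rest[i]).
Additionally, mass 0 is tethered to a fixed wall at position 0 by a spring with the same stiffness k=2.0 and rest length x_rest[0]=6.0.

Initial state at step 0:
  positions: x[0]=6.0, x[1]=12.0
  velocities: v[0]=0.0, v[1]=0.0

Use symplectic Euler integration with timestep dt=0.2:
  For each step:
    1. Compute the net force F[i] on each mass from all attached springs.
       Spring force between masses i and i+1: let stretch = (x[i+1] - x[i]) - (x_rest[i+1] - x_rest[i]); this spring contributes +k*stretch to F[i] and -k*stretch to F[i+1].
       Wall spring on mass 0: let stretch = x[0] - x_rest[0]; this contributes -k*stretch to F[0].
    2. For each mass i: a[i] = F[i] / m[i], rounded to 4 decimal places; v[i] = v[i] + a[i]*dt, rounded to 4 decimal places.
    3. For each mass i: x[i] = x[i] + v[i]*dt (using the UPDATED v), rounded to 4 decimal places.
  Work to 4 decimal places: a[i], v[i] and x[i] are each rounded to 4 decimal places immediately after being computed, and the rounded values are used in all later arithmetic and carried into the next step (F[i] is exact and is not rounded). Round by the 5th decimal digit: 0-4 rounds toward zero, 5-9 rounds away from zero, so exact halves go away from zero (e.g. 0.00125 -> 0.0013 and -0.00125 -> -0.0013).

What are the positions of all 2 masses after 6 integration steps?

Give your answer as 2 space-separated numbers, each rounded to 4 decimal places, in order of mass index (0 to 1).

Answer: 6.0000 12.0000

Derivation:
Step 0: x=[6.0000 12.0000] v=[0.0000 0.0000]
Step 1: x=[6.0000 12.0000] v=[0.0000 0.0000]
Step 2: x=[6.0000 12.0000] v=[0.0000 0.0000]
Step 3: x=[6.0000 12.0000] v=[0.0000 0.0000]
Step 4: x=[6.0000 12.0000] v=[0.0000 0.0000]
Step 5: x=[6.0000 12.0000] v=[0.0000 0.0000]
Step 6: x=[6.0000 12.0000] v=[0.0000 0.0000]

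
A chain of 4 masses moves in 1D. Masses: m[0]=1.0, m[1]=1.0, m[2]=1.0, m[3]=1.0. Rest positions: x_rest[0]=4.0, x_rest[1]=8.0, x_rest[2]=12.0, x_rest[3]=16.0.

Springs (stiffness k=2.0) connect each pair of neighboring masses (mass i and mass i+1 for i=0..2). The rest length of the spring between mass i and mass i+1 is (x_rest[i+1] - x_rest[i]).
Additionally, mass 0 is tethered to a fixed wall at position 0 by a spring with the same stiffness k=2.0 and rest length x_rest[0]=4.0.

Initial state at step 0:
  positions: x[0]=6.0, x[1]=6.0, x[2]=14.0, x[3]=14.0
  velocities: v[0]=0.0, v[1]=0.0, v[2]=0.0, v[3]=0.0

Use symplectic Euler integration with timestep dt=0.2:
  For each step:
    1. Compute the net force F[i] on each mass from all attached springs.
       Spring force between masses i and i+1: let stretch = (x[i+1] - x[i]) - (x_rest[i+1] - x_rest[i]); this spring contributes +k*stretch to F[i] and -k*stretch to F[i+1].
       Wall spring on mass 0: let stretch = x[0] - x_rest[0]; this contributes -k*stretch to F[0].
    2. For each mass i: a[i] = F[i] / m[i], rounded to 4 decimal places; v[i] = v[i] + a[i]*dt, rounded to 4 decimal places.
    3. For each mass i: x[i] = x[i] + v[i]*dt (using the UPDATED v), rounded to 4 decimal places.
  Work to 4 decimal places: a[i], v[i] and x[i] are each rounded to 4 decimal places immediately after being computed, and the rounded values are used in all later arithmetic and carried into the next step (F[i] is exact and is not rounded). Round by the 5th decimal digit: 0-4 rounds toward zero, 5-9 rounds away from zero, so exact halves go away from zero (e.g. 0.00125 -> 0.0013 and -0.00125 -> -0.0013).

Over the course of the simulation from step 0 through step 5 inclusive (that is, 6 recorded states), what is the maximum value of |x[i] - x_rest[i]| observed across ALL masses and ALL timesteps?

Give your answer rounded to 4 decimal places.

Step 0: x=[6.0000 6.0000 14.0000 14.0000] v=[0.0000 0.0000 0.0000 0.0000]
Step 1: x=[5.5200 6.6400 13.3600 14.3200] v=[-2.4000 3.2000 -3.2000 1.6000]
Step 2: x=[4.6880 7.7280 12.2592 14.8832] v=[-4.1600 5.4400 -5.5040 2.8160]
Step 3: x=[3.7242 8.9353 11.0058 15.5565] v=[-4.8192 6.0365 -6.2669 3.3664]
Step 4: x=[2.8793 9.8914 9.9508 16.1857] v=[-4.2244 4.7803 -5.2748 3.1461]
Step 5: x=[2.3650 10.2912 9.3899 16.6361] v=[-2.5713 1.9992 -2.8046 2.2521]
Max displacement = 2.6101

Answer: 2.6101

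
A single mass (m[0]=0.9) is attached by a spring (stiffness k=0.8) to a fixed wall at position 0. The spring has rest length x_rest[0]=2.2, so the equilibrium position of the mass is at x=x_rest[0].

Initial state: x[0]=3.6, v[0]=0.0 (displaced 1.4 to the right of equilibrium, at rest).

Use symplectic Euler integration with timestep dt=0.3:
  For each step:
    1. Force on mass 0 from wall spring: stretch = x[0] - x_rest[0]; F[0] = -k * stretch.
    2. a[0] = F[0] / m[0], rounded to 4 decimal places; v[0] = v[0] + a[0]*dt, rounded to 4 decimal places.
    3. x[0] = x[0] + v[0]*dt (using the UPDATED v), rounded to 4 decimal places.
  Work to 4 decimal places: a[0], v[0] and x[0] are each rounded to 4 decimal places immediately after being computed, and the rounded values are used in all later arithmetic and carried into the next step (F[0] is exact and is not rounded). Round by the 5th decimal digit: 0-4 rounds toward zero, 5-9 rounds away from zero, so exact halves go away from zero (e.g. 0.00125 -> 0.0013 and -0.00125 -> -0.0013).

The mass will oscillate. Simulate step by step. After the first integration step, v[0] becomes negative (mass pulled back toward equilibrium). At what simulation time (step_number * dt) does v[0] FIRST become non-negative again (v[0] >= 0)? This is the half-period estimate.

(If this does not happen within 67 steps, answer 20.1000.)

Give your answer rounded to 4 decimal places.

Answer: 3.6000

Derivation:
Step 0: x=[3.6000] v=[0.0000]
Step 1: x=[3.4880] v=[-0.3733]
Step 2: x=[3.2730] v=[-0.7168]
Step 3: x=[2.9721] v=[-1.0029]
Step 4: x=[2.6095] v=[-1.2088]
Step 5: x=[2.2141] v=[-1.3180]
Step 6: x=[1.8176] v=[-1.3218]
Step 7: x=[1.4517] v=[-1.2198]
Step 8: x=[1.1456] v=[-1.0202]
Step 9: x=[0.9239] v=[-0.7390]
Step 10: x=[0.8043] v=[-0.3987]
Step 11: x=[0.7964] v=[-0.0265]
Step 12: x=[0.9007] v=[0.3478]
First v>=0 after going negative at step 12, time=3.6000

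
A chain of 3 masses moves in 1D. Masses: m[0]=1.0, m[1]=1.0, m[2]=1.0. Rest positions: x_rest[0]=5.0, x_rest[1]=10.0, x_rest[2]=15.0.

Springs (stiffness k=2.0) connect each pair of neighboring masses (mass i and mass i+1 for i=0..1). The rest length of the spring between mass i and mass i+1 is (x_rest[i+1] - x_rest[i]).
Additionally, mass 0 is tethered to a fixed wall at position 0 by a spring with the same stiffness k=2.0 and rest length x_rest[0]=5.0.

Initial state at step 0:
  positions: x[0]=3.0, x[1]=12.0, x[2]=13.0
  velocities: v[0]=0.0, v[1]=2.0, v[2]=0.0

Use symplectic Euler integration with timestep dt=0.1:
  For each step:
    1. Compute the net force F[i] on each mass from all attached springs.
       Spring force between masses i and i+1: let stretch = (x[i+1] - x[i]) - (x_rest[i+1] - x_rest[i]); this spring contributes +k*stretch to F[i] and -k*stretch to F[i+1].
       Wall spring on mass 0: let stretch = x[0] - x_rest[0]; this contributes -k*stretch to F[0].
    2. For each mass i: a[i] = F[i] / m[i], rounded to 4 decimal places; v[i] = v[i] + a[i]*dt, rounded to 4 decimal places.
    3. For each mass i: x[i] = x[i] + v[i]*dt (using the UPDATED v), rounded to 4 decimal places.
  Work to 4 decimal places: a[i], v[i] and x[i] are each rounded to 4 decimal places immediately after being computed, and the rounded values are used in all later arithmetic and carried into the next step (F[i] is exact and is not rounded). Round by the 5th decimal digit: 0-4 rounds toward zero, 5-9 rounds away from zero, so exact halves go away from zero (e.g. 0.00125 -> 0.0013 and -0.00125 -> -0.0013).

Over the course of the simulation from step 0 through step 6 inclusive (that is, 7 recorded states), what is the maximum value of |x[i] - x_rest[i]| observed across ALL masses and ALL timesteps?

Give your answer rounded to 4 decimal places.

Step 0: x=[3.0000 12.0000 13.0000] v=[0.0000 2.0000 0.0000]
Step 1: x=[3.1200 12.0400 13.0800] v=[1.2000 0.4000 0.8000]
Step 2: x=[3.3560 11.9224 13.2392] v=[2.3600 -1.1760 1.5920]
Step 3: x=[3.6962 11.6598 13.4721] v=[3.4021 -2.6259 2.3286]
Step 4: x=[4.1218 11.2742 13.7687] v=[4.2556 -3.8562 2.9661]
Step 5: x=[4.6080 10.7954 14.1154] v=[4.8617 -4.7878 3.4672]
Step 6: x=[5.1258 10.2593 14.4957] v=[5.1776 -5.3613 3.8032]
Max displacement = 2.0400

Answer: 2.0400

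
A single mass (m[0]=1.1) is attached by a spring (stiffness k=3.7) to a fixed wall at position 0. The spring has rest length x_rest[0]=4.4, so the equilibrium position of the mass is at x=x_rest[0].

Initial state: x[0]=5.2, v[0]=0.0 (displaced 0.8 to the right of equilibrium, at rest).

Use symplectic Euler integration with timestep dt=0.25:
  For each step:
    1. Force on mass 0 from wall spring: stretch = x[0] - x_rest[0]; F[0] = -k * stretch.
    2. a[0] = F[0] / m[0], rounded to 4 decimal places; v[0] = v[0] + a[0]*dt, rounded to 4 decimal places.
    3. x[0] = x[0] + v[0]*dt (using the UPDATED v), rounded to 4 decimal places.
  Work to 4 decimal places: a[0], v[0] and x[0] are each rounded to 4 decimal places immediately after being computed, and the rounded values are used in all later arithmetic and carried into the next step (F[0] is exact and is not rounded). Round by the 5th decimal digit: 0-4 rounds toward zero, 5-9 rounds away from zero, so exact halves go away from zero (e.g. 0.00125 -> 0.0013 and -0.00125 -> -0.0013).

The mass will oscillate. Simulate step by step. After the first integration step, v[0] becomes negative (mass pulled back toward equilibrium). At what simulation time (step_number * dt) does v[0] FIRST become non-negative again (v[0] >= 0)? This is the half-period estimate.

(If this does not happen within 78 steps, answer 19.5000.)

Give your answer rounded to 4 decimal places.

Step 0: x=[5.2000] v=[0.0000]
Step 1: x=[5.0318] v=[-0.6727]
Step 2: x=[4.7308] v=[-1.2040]
Step 3: x=[4.3603] v=[-1.4822]
Step 4: x=[3.9981] v=[-1.4488]
Step 5: x=[3.7204] v=[-1.1109]
Step 6: x=[3.5856] v=[-0.5394]
Step 7: x=[3.6220] v=[0.1454]
First v>=0 after going negative at step 7, time=1.7500

Answer: 1.7500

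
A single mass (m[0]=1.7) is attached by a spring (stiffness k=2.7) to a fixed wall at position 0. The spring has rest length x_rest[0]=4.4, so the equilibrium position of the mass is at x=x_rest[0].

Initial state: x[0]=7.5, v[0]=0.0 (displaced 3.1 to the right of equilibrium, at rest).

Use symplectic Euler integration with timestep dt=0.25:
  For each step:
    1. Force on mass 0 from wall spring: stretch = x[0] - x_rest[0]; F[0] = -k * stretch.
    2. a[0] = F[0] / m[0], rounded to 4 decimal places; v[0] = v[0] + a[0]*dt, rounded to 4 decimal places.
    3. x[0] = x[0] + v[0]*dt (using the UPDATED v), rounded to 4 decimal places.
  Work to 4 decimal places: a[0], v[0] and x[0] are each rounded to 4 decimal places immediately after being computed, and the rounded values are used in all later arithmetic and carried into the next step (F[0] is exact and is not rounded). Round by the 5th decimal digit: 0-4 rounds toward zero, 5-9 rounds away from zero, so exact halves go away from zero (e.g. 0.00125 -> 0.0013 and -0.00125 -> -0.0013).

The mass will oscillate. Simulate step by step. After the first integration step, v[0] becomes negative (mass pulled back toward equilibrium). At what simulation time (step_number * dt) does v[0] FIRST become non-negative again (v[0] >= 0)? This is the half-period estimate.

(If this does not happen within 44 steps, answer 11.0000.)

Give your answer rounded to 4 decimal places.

Step 0: x=[7.5000] v=[0.0000]
Step 1: x=[7.1923] v=[-1.2309]
Step 2: x=[6.6074] v=[-2.3396]
Step 3: x=[5.8034] v=[-3.2161]
Step 4: x=[4.8601] v=[-3.7733]
Step 5: x=[3.8711] v=[-3.9560]
Step 6: x=[2.9346] v=[-3.7460]
Step 7: x=[2.1436] v=[-3.1642]
Step 8: x=[1.5765] v=[-2.2683]
Step 9: x=[1.2897] v=[-1.1472]
Step 10: x=[1.3117] v=[0.0878]
First v>=0 after going negative at step 10, time=2.5000

Answer: 2.5000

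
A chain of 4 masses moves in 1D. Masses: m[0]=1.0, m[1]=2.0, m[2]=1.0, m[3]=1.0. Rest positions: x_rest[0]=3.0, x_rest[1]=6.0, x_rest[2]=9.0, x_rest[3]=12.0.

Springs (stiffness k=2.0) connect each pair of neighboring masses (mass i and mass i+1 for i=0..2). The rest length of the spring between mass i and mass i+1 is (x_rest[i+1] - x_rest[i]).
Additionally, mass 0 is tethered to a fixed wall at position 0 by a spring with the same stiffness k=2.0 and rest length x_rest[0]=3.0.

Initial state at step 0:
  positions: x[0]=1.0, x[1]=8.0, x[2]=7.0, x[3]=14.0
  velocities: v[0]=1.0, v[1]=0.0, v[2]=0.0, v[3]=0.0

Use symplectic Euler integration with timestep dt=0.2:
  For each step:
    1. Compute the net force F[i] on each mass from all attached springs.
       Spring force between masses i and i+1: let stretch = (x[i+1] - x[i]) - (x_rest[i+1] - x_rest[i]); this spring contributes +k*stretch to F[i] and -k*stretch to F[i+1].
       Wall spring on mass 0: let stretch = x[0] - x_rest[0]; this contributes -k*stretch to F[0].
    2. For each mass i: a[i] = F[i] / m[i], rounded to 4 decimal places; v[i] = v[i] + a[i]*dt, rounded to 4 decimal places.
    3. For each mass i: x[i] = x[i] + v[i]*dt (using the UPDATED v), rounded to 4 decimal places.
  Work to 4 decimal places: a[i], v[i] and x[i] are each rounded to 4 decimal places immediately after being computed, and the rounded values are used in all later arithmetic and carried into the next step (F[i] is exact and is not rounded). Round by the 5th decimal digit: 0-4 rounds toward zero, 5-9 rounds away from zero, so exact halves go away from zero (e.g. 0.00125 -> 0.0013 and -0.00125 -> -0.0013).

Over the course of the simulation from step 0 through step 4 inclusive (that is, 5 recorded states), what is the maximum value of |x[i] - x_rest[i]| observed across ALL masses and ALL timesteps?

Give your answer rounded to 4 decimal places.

Step 0: x=[1.0000 8.0000 7.0000 14.0000] v=[1.0000 0.0000 0.0000 0.0000]
Step 1: x=[1.6800 7.6800 7.6400 13.6800] v=[3.4000 -1.6000 3.2000 -1.6000]
Step 2: x=[2.7056 7.1184 8.7664 13.1168] v=[5.1280 -2.8080 5.6320 -2.8160]
Step 3: x=[3.8678 6.4462 10.1090 12.4456] v=[5.8109 -3.3610 6.7130 -3.3562]
Step 4: x=[4.9268 5.8174 11.3455 11.8274] v=[5.2951 -3.1441 6.1825 -3.0908]
Max displacement = 2.3455

Answer: 2.3455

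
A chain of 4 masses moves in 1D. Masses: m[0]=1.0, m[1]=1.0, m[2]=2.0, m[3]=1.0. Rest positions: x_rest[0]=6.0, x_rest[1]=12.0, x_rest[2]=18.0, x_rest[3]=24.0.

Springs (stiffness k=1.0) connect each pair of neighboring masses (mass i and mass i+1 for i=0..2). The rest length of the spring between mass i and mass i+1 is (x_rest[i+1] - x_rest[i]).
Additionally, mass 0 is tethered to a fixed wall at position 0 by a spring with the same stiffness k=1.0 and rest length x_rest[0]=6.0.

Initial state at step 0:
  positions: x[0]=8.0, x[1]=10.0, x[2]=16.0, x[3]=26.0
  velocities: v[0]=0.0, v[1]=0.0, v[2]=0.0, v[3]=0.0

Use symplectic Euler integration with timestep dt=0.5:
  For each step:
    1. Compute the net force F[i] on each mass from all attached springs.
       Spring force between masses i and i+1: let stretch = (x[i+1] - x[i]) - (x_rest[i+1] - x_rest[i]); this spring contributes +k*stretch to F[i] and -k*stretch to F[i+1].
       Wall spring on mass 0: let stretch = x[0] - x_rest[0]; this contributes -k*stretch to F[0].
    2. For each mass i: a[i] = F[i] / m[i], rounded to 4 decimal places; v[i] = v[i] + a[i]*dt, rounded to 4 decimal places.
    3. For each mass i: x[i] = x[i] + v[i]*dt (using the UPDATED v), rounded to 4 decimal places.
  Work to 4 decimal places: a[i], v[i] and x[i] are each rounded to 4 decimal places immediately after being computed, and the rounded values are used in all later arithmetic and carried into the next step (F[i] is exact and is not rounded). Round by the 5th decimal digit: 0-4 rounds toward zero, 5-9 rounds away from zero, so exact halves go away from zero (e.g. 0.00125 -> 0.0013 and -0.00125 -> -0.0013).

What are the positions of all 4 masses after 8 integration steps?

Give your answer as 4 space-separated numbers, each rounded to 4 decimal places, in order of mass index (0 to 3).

Answer: 7.9190 12.4471 16.2735 25.5299

Derivation:
Step 0: x=[8.0000 10.0000 16.0000 26.0000] v=[0.0000 0.0000 0.0000 0.0000]
Step 1: x=[6.5000 11.0000 16.5000 25.0000] v=[-3.0000 2.0000 1.0000 -2.0000]
Step 2: x=[4.5000 12.2500 17.3750 23.3750] v=[-4.0000 2.5000 1.7500 -3.2500]
Step 3: x=[3.3125 12.8438 18.3594 21.7500] v=[-2.3750 1.1875 1.9688 -3.2500]
Step 4: x=[3.6797 12.4336 19.0782 20.7774] v=[0.7344 -0.8204 1.4376 -1.9453]
Step 5: x=[5.3155 11.4961 19.1789 20.8800] v=[3.2715 -1.8751 0.2013 0.2051]
Step 6: x=[7.1676 10.9341 18.5318 22.0573] v=[3.7041 -1.1240 -1.2942 2.3546]
Step 7: x=[8.1694 11.3299 17.3757 23.8533] v=[2.0036 0.7916 -2.3123 3.5919]
Step 8: x=[7.9190 12.4471 16.2735 25.5299] v=[-0.5009 2.2343 -2.2044 3.3531]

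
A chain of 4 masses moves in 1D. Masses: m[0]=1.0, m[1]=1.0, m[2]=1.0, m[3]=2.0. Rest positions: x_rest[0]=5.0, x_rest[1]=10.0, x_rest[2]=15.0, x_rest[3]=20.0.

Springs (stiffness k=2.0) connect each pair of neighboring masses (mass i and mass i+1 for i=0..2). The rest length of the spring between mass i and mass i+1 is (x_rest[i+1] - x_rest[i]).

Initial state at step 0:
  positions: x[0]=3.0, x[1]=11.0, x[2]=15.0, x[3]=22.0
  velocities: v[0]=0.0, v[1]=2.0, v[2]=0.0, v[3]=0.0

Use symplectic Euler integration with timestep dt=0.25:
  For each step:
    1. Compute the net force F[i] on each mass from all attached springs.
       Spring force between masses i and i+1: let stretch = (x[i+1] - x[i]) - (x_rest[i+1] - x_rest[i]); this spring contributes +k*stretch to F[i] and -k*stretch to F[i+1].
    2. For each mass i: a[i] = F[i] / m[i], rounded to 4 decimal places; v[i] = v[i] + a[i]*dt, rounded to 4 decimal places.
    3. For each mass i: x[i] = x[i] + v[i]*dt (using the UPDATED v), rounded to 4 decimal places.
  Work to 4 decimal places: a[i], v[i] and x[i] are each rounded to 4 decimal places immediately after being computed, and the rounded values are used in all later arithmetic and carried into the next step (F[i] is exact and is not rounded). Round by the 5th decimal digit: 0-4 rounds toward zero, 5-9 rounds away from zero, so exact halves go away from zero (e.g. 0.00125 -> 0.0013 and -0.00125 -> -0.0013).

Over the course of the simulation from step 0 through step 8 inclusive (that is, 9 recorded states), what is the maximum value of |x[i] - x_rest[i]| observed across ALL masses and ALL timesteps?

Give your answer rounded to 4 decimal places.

Answer: 2.6456

Derivation:
Step 0: x=[3.0000 11.0000 15.0000 22.0000] v=[0.0000 2.0000 0.0000 0.0000]
Step 1: x=[3.3750 11.0000 15.3750 21.8750] v=[1.5000 0.0000 1.5000 -0.5000]
Step 2: x=[4.0781 10.5938 16.0156 21.6563] v=[2.8125 -1.6250 2.5625 -0.8750]
Step 3: x=[4.9707 10.0508 16.6836 21.3975] v=[3.5704 -2.1720 2.6720 -1.0352]
Step 4: x=[5.8733 9.7019 17.1118 21.1566] v=[3.6105 -1.3957 1.7126 -0.9637]
Step 5: x=[6.6295 9.8007 17.1193 20.9754] v=[3.0248 0.3950 0.0301 -0.7249]
Step 6: x=[7.1571 10.4179 16.6940 20.8657] v=[2.1104 2.4687 -1.7012 -0.4389]
Step 7: x=[7.4673 11.4120 16.0057 20.8078] v=[1.2408 3.9764 -2.7534 -0.2318]
Step 8: x=[7.6456 12.4872 15.3434 20.7622] v=[0.7132 4.3009 -2.6492 -0.1823]
Max displacement = 2.6456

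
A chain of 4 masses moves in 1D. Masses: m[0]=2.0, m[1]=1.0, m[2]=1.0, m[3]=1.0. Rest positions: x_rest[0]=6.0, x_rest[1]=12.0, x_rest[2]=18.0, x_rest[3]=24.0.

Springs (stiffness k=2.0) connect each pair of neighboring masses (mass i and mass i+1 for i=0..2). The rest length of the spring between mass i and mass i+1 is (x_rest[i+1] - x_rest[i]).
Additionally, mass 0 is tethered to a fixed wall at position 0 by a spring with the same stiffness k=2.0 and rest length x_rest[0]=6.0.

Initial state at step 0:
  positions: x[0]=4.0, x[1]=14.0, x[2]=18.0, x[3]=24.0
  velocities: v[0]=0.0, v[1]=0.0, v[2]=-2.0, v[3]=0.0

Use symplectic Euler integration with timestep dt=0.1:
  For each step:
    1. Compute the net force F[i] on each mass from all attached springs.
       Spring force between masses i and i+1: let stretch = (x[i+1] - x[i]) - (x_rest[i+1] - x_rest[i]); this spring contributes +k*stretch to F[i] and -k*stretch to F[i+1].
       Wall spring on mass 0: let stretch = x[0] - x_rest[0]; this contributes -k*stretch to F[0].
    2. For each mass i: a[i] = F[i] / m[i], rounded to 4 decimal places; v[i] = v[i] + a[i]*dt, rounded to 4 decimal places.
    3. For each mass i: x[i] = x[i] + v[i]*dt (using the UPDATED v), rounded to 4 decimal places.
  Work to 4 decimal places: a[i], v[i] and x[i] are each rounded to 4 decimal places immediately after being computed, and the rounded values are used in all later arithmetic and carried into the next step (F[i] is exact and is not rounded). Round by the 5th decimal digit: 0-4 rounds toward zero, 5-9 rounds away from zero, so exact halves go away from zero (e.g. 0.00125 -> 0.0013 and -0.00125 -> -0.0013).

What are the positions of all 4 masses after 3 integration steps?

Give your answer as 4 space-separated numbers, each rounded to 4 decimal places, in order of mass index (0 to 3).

Answer: 4.3481 13.2979 17.6518 23.9881

Derivation:
Step 0: x=[4.0000 14.0000 18.0000 24.0000] v=[0.0000 0.0000 -2.0000 0.0000]
Step 1: x=[4.0600 13.8800 17.8400 24.0000] v=[0.6000 -1.2000 -1.6000 0.0000]
Step 2: x=[4.1776 13.6428 17.7240 23.9968] v=[1.1760 -2.3720 -1.1600 -0.0320]
Step 3: x=[4.3481 13.2979 17.6518 23.9881] v=[1.7048 -3.4488 -0.7217 -0.0866]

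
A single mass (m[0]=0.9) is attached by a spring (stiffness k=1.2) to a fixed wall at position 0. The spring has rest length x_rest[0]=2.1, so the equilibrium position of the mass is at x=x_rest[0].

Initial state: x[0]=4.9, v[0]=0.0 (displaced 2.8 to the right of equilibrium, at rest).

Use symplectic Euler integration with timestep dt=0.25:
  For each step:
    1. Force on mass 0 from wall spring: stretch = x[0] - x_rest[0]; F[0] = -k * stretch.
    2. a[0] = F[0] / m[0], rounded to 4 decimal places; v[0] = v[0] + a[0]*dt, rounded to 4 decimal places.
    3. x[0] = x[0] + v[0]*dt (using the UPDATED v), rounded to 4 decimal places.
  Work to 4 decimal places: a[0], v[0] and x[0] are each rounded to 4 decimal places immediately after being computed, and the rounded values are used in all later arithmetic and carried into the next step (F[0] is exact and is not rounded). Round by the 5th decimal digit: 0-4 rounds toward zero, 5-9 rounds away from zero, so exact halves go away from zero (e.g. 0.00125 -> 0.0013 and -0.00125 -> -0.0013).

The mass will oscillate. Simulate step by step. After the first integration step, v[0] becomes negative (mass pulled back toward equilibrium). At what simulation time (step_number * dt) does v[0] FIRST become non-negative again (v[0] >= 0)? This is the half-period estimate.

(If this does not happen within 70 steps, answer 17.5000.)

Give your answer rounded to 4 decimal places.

Step 0: x=[4.9000] v=[0.0000]
Step 1: x=[4.6667] v=[-0.9333]
Step 2: x=[4.2195] v=[-1.7889]
Step 3: x=[3.5957] v=[-2.4954]
Step 4: x=[2.8472] v=[-2.9940]
Step 5: x=[2.0364] v=[-3.2431]
Step 6: x=[1.2309] v=[-3.2219]
Step 7: x=[0.4979] v=[-2.9322]
Step 8: x=[-0.1017] v=[-2.3982]
Step 9: x=[-0.5178] v=[-1.6643]
Step 10: x=[-0.7157] v=[-0.7917]
Step 11: x=[-0.6790] v=[0.1469]
First v>=0 after going negative at step 11, time=2.7500

Answer: 2.7500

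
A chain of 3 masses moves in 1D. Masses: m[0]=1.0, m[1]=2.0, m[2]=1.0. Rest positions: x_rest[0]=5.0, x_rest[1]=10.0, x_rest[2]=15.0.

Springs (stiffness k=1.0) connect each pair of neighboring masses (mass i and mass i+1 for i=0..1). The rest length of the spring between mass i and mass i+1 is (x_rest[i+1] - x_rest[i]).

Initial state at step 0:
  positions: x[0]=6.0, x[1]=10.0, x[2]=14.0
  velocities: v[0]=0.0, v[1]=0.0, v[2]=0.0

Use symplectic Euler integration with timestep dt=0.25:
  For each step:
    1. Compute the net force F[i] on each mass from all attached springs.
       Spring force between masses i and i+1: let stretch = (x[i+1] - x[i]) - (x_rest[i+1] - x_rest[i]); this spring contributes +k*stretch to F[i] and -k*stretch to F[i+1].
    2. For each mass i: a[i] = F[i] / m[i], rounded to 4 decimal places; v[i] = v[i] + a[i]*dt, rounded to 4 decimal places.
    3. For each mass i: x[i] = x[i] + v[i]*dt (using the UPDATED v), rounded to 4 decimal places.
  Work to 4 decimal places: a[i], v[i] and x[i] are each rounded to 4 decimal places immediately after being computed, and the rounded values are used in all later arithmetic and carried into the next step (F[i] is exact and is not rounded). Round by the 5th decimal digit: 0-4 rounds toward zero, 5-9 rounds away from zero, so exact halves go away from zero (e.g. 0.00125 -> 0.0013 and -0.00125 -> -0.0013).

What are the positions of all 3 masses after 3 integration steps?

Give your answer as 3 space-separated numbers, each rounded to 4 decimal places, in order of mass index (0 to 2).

Step 0: x=[6.0000 10.0000 14.0000] v=[0.0000 0.0000 0.0000]
Step 1: x=[5.9375 10.0000 14.0625] v=[-0.2500 0.0000 0.2500]
Step 2: x=[5.8164 10.0000 14.1836] v=[-0.4844 0.0000 0.4844]
Step 3: x=[5.6443 10.0000 14.3557] v=[-0.6885 0.0000 0.6885]

Answer: 5.6443 10.0000 14.3557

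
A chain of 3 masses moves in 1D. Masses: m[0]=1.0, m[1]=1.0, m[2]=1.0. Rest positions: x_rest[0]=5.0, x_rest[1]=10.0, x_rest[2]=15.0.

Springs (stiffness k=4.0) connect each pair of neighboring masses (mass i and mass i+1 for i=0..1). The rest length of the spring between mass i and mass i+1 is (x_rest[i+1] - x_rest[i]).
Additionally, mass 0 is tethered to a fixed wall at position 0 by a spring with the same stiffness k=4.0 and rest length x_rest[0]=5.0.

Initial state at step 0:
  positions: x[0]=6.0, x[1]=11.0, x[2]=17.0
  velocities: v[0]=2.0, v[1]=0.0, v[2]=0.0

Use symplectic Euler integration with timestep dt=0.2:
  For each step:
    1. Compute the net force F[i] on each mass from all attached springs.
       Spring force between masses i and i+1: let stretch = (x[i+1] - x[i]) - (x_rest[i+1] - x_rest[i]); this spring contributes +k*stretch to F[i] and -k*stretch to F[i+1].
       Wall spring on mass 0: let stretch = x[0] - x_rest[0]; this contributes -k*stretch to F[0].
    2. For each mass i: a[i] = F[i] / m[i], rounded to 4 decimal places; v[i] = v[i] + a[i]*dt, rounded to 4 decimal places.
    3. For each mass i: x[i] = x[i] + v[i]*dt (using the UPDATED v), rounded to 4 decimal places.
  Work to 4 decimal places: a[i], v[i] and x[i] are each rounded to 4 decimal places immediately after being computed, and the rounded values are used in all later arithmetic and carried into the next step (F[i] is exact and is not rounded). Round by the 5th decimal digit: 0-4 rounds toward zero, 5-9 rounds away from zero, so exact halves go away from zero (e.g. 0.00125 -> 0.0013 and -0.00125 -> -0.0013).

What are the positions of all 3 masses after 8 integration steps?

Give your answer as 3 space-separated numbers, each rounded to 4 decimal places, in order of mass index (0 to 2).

Answer: 5.2163 10.0667 16.0251

Derivation:
Step 0: x=[6.0000 11.0000 17.0000] v=[2.0000 0.0000 0.0000]
Step 1: x=[6.2400 11.1600 16.8400] v=[1.2000 0.8000 -0.8000]
Step 2: x=[6.2688 11.4416 16.5712] v=[0.1440 1.4080 -1.3440]
Step 3: x=[6.1222 11.7163 16.2817] v=[-0.7328 1.3734 -1.4477]
Step 4: x=[5.8911 11.8264 16.0617] v=[-1.1553 0.5504 -1.1000]
Step 5: x=[5.6671 11.6645 15.9641] v=[-1.1199 -0.8096 -0.4882]
Step 6: x=[5.4960 11.2309 15.9785] v=[-0.8557 -2.1678 0.0721]
Step 7: x=[5.3631 10.6394 16.0333] v=[-0.6646 -2.9576 0.2740]
Step 8: x=[5.2163 10.0667 16.0251] v=[-0.7340 -2.8635 -0.0411]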